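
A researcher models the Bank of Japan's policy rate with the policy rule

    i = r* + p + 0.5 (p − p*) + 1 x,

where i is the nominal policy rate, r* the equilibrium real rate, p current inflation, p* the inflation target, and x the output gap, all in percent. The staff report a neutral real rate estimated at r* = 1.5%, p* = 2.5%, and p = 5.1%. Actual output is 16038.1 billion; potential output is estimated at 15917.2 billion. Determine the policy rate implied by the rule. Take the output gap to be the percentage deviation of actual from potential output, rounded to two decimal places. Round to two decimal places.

8.66%

Output gap = 100 × (16038.1 − 15917.2) / 15917.2 = 0.76%.
i = 1.50 + 5.10 + 0.5 × (5.10 − 2.50) + 1 × 0.76
   = 1.50 + 5.1 + 1.3 + 0.76 = 8.66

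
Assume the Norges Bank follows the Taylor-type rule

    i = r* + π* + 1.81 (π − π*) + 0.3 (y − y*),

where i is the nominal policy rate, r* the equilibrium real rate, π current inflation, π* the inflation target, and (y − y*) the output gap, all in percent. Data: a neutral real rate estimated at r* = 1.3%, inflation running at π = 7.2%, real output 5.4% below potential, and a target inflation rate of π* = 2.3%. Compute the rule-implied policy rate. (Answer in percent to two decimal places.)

Output 5.4% below potential → (y − y*) = -5.4.
i = 1.3 + 2.3 + 1.81 × (7.2 − 2.3) + 0.3 × (-5.4)
   = 1.3 + 2.3 + 8.869 − 1.62 = 10.85

10.85%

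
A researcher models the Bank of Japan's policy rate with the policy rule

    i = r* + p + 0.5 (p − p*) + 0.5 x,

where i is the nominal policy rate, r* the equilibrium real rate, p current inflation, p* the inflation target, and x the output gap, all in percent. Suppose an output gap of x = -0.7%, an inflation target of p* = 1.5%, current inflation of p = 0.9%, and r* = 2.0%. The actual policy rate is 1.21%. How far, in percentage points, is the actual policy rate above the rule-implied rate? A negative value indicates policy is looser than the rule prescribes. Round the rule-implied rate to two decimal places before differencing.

i = 2.0 + 0.9 + 0.5 × (0.9 − 1.5) + 0.5 × (-0.7)
   = 2.0 + 0.9 − 0.3 − 0.35 = 2.25
Deviation = 1.21 − 2.25 = -1.04 pp.

-1.04 pp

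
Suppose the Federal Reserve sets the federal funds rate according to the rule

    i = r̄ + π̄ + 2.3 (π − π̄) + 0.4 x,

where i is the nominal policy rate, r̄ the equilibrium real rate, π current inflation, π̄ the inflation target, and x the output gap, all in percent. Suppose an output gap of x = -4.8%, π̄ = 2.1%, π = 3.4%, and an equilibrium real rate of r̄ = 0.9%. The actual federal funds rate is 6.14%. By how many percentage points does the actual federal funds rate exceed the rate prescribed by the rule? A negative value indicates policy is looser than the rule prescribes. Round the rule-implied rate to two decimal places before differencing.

i = 0.9 + 2.1 + 2.3 × (3.4 − 2.1) + 0.4 × (-4.8)
   = 0.9 + 2.1 + 2.99 − 1.92 = 4.07
Deviation = 6.14 − 4.07 = 2.07 pp.

2.07 pp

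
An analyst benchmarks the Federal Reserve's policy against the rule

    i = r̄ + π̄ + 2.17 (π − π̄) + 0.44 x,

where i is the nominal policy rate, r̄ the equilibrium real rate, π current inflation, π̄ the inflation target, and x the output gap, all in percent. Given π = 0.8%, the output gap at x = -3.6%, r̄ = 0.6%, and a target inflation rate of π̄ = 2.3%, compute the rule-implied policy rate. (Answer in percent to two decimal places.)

i = 0.6 + 2.3 + 2.17 × (0.8 − 2.3) + 0.44 × (-3.6)
   = 0.6 + 2.3 − 3.255 − 1.584 = -1.94

-1.94%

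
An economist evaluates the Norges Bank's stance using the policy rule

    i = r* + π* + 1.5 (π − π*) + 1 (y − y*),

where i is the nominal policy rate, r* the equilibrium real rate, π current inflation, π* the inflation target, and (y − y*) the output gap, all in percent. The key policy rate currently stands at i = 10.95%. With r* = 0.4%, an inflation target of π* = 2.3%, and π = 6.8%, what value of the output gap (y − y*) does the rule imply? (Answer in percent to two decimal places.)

1.50%

1 (y − y*) = 10.95 − 0.4 − 2.3 − 1.5 × (6.8 − 2.3) = 1.5
(y − y*) = 1.5 / 1 = 1.50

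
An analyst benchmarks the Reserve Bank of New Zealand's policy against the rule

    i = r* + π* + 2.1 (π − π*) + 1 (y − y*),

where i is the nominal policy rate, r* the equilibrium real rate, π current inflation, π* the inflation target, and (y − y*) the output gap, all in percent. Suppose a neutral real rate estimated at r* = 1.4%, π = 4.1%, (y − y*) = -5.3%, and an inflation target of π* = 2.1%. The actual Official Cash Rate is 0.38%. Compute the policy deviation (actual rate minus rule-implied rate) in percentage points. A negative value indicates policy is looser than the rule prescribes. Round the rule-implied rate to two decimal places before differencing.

i = 1.4 + 2.1 + 2.1 × (4.1 − 2.1) + 1 × (-5.3)
   = 1.4 + 2.1 + 4.2 − 5.3 = 2.40
Deviation = 0.38 − 2.40 = -2.02 pp.

-2.02 pp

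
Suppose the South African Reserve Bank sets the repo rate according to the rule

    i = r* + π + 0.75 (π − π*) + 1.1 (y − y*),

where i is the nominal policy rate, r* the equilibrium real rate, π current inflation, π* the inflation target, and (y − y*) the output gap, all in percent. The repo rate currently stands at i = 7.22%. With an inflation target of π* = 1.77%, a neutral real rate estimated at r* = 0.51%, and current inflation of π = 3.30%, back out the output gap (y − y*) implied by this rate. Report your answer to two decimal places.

2.06%

1.1 (y − y*) = 7.22 − 0.51 − 3.30 − 0.75 × (3.30 − 1.77) = 2.2625
(y − y*) = 2.2625 / 1.1 = 2.06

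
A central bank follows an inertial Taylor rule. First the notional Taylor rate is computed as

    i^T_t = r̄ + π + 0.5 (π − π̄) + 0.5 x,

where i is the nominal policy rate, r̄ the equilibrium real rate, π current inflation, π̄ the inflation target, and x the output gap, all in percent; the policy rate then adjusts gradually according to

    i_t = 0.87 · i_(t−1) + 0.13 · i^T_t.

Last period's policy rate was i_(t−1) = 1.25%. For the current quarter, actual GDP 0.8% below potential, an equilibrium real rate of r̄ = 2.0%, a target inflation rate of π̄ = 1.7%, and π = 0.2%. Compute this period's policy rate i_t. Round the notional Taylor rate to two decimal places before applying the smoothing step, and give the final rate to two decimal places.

Output 0.8% below potential → x = -0.8.
i^T_t = 2.0 + 0.2 + 0.5 × (0.2 − 1.7) + 0.5 × (-0.8)
   = 2.0 + 0.2 − 0.75 − 0.4 = 1.05
i_t = 0.87 × 1.25 + 0.13 × 1.05 = 1.0875 + 0.1365 = 1.22

1.22%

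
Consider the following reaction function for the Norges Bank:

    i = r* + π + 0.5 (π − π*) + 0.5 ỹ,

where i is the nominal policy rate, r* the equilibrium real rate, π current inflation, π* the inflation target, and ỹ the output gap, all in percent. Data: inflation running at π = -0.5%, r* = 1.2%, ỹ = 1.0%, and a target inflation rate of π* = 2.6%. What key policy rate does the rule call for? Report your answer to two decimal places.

-0.35%

i = 1.2 + (-0.5) + 0.5 × (-0.5 − 2.6) + 0.5 × 1.0
   = 1.2 − 0.5 − 1.55 + 0.5 = -0.35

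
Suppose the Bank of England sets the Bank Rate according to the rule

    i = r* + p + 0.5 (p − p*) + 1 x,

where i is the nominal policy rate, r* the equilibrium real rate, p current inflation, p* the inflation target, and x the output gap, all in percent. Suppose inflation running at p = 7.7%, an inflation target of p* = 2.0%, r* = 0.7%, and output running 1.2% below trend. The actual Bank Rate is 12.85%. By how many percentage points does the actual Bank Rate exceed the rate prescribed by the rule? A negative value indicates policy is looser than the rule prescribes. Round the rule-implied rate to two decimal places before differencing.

Output 1.2% below potential → x = -1.2.
i = 0.7 + 7.7 + 0.5 × (7.7 − 2.0) + 1 × (-1.2)
   = 0.7 + 7.7 + 2.85 − 1.2 = 10.05
Deviation = 12.85 − 10.05 = 2.80 pp.

2.80 pp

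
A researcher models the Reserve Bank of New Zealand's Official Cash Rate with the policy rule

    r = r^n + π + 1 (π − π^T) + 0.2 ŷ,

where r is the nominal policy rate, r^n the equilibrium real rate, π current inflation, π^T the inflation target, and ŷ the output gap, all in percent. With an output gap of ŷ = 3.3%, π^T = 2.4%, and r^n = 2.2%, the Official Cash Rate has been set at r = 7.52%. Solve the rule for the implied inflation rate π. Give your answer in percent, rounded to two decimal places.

Collecting π: r = r^n + (1 + 1) π − 1 π^T + 0.2 ŷ
2 π = 7.52 − 2.2 + 1 × 2.4 − 0.2 × 3.3 = 7.06
π = 7.06 / 2 = 3.53

3.53%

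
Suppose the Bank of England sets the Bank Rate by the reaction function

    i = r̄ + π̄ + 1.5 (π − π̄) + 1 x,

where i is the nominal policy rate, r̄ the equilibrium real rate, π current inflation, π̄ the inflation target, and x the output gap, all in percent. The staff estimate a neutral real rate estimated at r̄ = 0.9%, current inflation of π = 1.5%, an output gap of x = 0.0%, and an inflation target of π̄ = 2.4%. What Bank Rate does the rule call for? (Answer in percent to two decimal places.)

1.95%

i = 0.9 + 2.4 + 1.5 × (1.5 − 2.4) + 1 × 0.0
   = 0.9 + 2.4 − 1.35 + 0 = 1.95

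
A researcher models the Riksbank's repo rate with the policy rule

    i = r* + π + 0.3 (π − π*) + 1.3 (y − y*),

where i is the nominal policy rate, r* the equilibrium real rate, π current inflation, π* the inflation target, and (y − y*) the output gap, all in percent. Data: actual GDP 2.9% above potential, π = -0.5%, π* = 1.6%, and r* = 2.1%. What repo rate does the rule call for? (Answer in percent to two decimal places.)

Output 2.9% above potential → (y − y*) = 2.9.
i = 2.1 + (-0.5) + 0.3 × (-0.5 − 1.6) + 1.3 × 2.9
   = 2.1 − 0.5 − 0.63 + 3.77 = 4.74

4.74%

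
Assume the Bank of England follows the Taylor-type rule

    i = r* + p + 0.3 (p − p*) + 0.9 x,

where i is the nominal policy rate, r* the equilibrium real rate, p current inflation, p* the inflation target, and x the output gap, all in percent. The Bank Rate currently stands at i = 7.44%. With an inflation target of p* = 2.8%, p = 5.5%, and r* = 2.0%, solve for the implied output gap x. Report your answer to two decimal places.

-0.97%

0.9 x = 7.44 − 2.0 − 5.5 − 0.3 × (5.5 − 2.8) = -0.87
x = -0.87 / 0.9 = -0.97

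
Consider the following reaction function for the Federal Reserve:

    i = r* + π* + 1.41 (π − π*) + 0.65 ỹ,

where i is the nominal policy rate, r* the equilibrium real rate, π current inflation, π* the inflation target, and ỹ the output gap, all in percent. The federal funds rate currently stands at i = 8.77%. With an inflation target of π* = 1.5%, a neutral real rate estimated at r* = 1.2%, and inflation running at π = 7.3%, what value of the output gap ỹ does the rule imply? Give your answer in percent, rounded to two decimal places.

0.65 ỹ = 8.77 − 1.2 − 1.5 − 1.41 × (7.3 − 1.5) = -2.108
ỹ = -2.108 / 0.65 = -3.24

-3.24%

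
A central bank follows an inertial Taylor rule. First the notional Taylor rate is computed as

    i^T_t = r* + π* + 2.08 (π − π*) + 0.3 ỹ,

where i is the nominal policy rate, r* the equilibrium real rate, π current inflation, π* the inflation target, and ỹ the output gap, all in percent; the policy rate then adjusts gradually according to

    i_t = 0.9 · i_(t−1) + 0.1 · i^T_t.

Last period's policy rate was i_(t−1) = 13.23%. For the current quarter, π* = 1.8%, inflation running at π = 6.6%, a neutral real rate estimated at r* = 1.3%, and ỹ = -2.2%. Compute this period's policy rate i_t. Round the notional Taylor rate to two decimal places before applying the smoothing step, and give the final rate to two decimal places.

i^T_t = 1.3 + 1.8 + 2.08 × (6.6 − 1.8) + 0.3 × (-2.2)
   = 1.3 + 1.8 + 9.984 − 0.66 = 12.42
i_t = 0.9 × 13.23 + 0.1 × 12.42 = 11.907 + 1.242 = 13.15

13.15%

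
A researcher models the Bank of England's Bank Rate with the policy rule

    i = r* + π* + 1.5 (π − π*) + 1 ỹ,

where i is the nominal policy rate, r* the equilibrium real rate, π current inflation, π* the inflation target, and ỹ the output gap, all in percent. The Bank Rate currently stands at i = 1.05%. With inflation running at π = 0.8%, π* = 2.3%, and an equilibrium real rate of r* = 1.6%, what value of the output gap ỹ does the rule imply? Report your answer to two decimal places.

-0.60%

1 ỹ = 1.05 − 1.6 − 2.3 − 1.5 × (0.8 − 2.3) = -0.6
ỹ = -0.6 / 1 = -0.60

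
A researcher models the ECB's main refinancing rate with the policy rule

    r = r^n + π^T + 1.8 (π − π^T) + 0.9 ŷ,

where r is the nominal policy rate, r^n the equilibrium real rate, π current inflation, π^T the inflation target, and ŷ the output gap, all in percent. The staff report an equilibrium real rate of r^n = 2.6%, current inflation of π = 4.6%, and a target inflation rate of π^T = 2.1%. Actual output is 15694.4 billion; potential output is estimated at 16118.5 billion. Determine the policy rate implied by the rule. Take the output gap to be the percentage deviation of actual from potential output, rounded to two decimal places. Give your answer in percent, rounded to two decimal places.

6.83%

Output gap = 100 × (15694.4 − 16118.5) / 16118.5 = -2.63%.
r = 2.60 + 2.10 + 1.8 × (4.60 − 2.10) + 0.9 × (-2.63)
   = 2.60 + 2.1 + 4.5 − 2.367 = 6.83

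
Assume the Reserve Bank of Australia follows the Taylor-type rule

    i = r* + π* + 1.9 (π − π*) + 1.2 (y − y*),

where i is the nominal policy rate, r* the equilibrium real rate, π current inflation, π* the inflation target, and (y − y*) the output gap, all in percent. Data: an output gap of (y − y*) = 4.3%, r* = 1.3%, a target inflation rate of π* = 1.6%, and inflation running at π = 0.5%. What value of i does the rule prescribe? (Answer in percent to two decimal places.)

i = 1.3 + 1.6 + 1.9 × (0.5 − 1.6) + 1.2 × 4.3
   = 1.3 + 1.6 − 2.09 + 5.16 = 5.97

5.97%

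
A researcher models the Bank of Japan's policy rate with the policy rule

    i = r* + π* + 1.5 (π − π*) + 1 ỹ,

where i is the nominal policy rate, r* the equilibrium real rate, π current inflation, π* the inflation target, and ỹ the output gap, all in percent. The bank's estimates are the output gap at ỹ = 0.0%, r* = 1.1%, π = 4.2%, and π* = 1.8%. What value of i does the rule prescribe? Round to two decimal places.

6.50%

i = 1.1 + 1.8 + 1.5 × (4.2 − 1.8) + 1 × 0.0
   = 1.1 + 1.8 + 3.6 + 0 = 6.50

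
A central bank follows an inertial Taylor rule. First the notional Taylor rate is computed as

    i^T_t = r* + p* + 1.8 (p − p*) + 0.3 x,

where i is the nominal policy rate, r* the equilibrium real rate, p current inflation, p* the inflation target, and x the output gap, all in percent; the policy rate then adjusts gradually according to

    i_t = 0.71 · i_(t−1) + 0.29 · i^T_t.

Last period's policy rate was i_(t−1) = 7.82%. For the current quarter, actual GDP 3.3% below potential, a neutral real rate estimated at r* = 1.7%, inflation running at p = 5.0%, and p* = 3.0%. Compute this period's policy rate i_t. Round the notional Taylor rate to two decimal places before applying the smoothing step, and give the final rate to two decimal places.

7.67%

Output 3.3% below potential → x = -3.3.
i^T_t = 1.7 + 3.0 + 1.8 × (5.0 − 3.0) + 0.3 × (-3.3)
   = 1.7 + 3 + 3.6 − 0.99 = 7.31
i_t = 0.71 × 7.82 + 0.29 × 7.31 = 5.5522 + 2.1199 = 7.67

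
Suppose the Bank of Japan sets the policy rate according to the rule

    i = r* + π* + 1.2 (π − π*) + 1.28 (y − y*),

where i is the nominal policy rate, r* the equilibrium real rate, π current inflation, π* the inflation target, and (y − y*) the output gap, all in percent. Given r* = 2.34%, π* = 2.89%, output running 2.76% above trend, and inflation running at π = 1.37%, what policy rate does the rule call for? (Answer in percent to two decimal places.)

Output 2.76% above potential → (y − y*) = 2.76.
i = 2.34 + 2.89 + 1.2 × (1.37 − 2.89) + 1.28 × 2.76
   = 2.34 + 2.89 − 1.824 + 3.5328 = 6.94

6.94%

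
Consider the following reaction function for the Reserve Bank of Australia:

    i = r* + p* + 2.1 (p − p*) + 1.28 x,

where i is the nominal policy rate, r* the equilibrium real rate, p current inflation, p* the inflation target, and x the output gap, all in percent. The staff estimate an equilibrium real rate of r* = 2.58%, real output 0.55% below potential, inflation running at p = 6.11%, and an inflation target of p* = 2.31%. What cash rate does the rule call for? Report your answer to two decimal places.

12.17%

Output 0.55% below potential → x = -0.55.
i = 2.58 + 2.31 + 2.1 × (6.11 − 2.31) + 1.28 × (-0.55)
   = 2.58 + 2.31 + 7.98 − 0.704 = 12.17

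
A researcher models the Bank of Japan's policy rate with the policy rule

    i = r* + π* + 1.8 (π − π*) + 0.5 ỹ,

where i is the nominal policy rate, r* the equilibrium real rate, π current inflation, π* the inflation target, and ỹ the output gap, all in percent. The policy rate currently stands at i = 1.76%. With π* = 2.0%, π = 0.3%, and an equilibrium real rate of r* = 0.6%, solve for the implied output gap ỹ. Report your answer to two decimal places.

4.44%

0.5 ỹ = 1.76 − 0.6 − 2.0 − 1.8 × (0.3 − 2.0) = 2.22
ỹ = 2.22 / 0.5 = 4.44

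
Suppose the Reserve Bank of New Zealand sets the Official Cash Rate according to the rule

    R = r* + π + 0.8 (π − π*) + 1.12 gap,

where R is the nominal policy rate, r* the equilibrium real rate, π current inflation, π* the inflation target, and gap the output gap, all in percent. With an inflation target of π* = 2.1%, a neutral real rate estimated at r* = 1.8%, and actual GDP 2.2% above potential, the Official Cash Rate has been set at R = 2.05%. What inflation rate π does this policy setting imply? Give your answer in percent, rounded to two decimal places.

-0.30%

Output 2.2% above potential → gap = 2.2.
Collecting π: R = r* + (1 + 0.8) π − 0.8 π* + 1.12 gap
1.8 π = 2.05 − 1.8 + 0.8 × 2.1 − 1.12 × 2.2 = -0.534
π = -0.534 / 1.8 = -0.30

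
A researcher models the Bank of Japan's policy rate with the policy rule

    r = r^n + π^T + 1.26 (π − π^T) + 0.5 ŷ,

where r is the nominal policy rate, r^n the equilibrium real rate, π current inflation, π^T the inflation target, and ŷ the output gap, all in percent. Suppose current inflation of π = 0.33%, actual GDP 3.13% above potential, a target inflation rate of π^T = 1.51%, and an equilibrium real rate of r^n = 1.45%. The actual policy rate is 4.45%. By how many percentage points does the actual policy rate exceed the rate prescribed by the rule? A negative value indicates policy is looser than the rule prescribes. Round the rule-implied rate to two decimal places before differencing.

1.41 pp

Output 3.13% above potential → ŷ = 3.13.
r = 1.45 + 1.51 + 1.26 × (0.33 − 1.51) + 0.5 × 3.13
   = 1.45 + 1.51 − 1.4868 + 1.565 = 3.04
Deviation = 4.45 − 3.04 = 1.41 pp.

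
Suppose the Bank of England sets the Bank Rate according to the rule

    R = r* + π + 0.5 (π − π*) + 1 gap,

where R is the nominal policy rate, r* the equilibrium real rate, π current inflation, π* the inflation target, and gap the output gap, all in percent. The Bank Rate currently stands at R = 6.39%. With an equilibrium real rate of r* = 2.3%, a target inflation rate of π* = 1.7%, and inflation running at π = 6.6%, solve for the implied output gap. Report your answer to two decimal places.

-4.96%

1 gap = 6.39 − 2.3 − 6.6 − 0.5 × (6.6 − 1.7) = -4.96
gap = -4.96 / 1 = -4.96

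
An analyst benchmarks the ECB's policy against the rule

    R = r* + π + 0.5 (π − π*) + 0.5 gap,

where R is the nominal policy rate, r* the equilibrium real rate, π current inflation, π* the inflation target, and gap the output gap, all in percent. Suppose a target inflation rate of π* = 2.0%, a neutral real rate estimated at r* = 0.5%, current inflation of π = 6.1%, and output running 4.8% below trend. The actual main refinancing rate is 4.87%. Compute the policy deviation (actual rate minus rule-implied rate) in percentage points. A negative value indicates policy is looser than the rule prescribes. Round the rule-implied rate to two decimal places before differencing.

-1.38 pp

Output 4.8% below potential → gap = -4.8.
R = 0.5 + 6.1 + 0.5 × (6.1 − 2.0) + 0.5 × (-4.8)
   = 0.5 + 6.1 + 2.05 − 2.4 = 6.25
Deviation = 4.87 − 6.25 = -1.38 pp.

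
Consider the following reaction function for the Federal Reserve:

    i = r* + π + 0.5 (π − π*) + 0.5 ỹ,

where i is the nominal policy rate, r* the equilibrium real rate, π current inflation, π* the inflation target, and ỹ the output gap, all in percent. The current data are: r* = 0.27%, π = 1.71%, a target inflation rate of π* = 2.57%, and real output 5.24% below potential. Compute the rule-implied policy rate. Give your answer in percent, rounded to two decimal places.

Output 5.24% below potential → ỹ = -5.24.
i = 0.27 + 1.71 + 0.5 × (1.71 − 2.57) + 0.5 × (-5.24)
   = 0.27 + 1.71 − 0.43 − 2.62 = -1.07

-1.07%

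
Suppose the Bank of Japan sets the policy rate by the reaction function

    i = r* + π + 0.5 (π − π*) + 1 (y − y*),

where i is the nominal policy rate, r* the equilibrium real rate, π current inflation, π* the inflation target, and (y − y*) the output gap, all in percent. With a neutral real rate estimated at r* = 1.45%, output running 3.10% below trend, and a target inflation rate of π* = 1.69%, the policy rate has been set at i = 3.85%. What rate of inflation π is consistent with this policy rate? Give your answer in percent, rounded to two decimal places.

4.23%

Output 3.10% below potential → (y − y*) = -3.10.
Collecting π: i = r* + (1 + 0.5) π − 0.5 π* + 1 (y − y*)
1.5 π = 3.85 − 1.45 + 0.5 × 1.69 − 1 × (-3.10) = 6.345
π = 6.345 / 1.5 = 4.23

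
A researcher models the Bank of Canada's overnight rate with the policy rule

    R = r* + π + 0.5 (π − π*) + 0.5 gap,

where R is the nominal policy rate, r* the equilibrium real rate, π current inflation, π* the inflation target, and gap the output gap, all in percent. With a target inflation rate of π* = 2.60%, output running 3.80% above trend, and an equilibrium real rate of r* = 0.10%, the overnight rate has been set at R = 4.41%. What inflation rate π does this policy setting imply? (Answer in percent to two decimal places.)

Output 3.80% above potential → gap = 3.80.
Collecting π: R = r* + (1 + 0.5) π − 0.5 π* + 0.5 gap
1.5 π = 4.41 − 0.10 + 0.5 × 2.60 − 0.5 × 3.80 = 3.71
π = 3.71 / 1.5 = 2.47

2.47%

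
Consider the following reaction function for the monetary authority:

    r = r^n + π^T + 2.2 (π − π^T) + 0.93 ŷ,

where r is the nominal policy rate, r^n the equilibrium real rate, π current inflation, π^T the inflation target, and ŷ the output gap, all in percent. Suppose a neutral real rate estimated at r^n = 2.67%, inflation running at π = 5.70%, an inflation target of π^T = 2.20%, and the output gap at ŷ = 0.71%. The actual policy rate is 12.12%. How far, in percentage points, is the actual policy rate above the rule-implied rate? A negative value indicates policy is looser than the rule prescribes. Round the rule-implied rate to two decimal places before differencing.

r = 2.67 + 2.20 + 2.2 × (5.70 − 2.20) + 0.93 × 0.71
   = 2.67 + 2.2 + 7.7 + 0.6603 = 13.23
Deviation = 12.12 − 13.23 = -1.11 pp.

-1.11 pp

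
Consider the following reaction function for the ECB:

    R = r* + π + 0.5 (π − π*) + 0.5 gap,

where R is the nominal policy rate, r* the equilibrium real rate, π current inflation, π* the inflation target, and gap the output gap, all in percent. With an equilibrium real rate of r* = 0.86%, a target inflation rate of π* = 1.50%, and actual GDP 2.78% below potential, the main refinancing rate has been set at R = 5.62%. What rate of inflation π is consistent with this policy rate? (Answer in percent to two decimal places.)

Output 2.78% below potential → gap = -2.78.
Collecting π: R = r* + (1 + 0.5) π − 0.5 π* + 0.5 gap
1.5 π = 5.62 − 0.86 + 0.5 × 1.50 − 0.5 × (-2.78) = 6.9
π = 6.9 / 1.5 = 4.60

4.60%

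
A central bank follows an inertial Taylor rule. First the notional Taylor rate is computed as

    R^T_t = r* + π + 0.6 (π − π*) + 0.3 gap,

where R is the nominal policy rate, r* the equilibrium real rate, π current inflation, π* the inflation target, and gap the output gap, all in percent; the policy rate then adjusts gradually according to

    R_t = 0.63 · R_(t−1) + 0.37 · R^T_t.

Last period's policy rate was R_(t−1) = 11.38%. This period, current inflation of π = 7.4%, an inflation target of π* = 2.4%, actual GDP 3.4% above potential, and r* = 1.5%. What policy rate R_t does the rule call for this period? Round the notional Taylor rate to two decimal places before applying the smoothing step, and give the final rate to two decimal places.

11.95%

Output 3.4% above potential → gap = 3.4.
R^T_t = 1.5 + 7.4 + 0.6 × (7.4 − 2.4) + 0.3 × 3.4
   = 1.5 + 7.4 + 3 + 1.02 = 12.92
R_t = 0.63 × 11.38 + 0.37 × 12.92 = 7.1694 + 4.7804 = 11.95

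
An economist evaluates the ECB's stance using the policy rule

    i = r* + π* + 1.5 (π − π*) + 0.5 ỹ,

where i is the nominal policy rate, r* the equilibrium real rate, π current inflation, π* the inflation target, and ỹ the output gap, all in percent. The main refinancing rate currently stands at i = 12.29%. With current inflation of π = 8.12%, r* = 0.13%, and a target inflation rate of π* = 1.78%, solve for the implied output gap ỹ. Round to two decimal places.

0.5 ỹ = 12.29 − 0.13 − 1.78 − 1.5 × (8.12 − 1.78) = 0.87
ỹ = 0.87 / 0.5 = 1.74

1.74%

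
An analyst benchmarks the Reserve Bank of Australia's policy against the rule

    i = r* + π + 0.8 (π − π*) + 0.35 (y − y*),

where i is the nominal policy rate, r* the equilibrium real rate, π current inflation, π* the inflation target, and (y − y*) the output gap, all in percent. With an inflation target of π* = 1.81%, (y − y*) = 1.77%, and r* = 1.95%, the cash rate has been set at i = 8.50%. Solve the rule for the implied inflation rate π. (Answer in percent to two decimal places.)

4.10%

Collecting π: i = r* + (1 + 0.8) π − 0.8 π* + 0.35 (y − y*)
1.8 π = 8.50 − 1.95 + 0.8 × 1.81 − 0.35 × 1.77 = 7.3785
π = 7.3785 / 1.8 = 4.10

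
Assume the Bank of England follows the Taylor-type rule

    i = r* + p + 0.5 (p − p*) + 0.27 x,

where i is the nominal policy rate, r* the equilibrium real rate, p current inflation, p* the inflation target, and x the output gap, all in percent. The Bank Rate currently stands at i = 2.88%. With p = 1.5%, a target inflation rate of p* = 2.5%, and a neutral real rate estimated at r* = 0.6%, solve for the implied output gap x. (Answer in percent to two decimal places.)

4.74%

0.27 x = 2.88 − 0.6 − 1.5 − 0.5 × (1.5 − 2.5) = 1.28
x = 1.28 / 0.27 = 4.74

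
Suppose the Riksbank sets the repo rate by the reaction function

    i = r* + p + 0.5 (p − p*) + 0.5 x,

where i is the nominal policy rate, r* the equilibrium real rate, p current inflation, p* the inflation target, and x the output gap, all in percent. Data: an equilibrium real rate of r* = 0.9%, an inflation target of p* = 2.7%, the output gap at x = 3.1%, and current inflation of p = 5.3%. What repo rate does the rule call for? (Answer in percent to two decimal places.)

9.05%

i = 0.9 + 5.3 + 0.5 × (5.3 − 2.7) + 0.5 × 3.1
   = 0.9 + 5.3 + 1.3 + 1.55 = 9.05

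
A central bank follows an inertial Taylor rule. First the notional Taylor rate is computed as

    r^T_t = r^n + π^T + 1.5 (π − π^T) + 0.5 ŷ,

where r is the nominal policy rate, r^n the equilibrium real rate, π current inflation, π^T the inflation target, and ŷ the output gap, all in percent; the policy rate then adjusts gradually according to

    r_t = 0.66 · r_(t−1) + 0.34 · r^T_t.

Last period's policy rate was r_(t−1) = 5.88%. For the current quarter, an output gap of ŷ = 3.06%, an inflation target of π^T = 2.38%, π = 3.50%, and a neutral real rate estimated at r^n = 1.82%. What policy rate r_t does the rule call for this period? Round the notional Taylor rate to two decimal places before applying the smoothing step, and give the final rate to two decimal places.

r^T_t = 1.82 + 2.38 + 1.5 × (3.50 − 2.38) + 0.5 × 3.06
   = 1.82 + 2.38 + 1.68 + 1.53 = 7.41
r_t = 0.66 × 5.88 + 0.34 × 7.41 = 3.8808 + 2.5194 = 6.40

6.40%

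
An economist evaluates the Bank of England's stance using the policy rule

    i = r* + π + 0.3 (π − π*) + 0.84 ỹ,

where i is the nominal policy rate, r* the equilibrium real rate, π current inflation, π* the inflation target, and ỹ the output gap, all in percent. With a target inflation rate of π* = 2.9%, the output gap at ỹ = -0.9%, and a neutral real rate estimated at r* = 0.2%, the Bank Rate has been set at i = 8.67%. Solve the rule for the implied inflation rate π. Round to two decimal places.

7.77%

Collecting π: i = r* + (1 + 0.3) π − 0.3 π* + 0.84 ỹ
1.3 π = 8.67 − 0.2 + 0.3 × 2.9 − 0.84 × (-0.9) = 10.096
π = 10.096 / 1.3 = 7.77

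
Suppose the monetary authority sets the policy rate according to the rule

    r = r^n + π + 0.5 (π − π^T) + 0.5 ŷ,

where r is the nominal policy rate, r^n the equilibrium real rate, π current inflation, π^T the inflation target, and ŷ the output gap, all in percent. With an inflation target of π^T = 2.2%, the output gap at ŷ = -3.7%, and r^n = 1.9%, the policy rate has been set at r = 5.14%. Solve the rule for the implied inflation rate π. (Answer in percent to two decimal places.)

4.13%

Collecting π: r = r^n + (1 + 0.5) π − 0.5 π^T + 0.5 ŷ
1.5 π = 5.14 − 1.9 + 0.5 × 2.2 − 0.5 × (-3.7) = 6.19
π = 6.19 / 1.5 = 4.13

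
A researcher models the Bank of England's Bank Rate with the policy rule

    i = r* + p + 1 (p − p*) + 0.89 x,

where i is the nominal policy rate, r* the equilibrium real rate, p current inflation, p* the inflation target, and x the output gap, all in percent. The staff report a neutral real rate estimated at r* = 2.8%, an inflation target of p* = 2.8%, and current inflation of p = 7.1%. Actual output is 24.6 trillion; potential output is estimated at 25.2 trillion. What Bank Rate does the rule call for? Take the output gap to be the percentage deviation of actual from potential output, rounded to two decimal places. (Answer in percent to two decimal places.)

Output gap = 100 × (24.6 − 25.2) / 25.2 = -2.38%.
i = 2.80 + 7.10 + 1 × (7.10 − 2.80) + 0.89 × (-2.38)
   = 2.80 + 7.1 + 4.3 − 2.1182 = 12.08

12.08%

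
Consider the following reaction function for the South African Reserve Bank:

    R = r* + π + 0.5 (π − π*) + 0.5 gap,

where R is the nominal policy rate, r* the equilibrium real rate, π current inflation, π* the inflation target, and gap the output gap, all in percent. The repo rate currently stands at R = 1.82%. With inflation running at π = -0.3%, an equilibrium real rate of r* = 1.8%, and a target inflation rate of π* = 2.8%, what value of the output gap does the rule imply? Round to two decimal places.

0.5 gap = 1.82 − 1.8 − (-0.3) − 0.5 × ((-0.3) − 2.8) = 1.87
gap = 1.87 / 0.5 = 3.74

3.74%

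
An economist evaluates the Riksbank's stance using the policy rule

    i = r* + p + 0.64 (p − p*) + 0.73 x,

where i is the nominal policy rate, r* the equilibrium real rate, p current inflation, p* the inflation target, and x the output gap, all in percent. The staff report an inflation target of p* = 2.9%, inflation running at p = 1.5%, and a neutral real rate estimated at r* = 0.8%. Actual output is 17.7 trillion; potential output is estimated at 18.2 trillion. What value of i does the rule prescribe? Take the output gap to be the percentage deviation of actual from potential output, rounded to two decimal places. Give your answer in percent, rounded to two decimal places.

Output gap = 100 × (17.7 − 18.2) / 18.2 = -2.75%.
i = 0.80 + 1.50 + 0.64 × (1.50 − 2.90) + 0.73 × (-2.75)
   = 0.80 + 1.5 − 0.896 − 2.0075 = -0.60

-0.60%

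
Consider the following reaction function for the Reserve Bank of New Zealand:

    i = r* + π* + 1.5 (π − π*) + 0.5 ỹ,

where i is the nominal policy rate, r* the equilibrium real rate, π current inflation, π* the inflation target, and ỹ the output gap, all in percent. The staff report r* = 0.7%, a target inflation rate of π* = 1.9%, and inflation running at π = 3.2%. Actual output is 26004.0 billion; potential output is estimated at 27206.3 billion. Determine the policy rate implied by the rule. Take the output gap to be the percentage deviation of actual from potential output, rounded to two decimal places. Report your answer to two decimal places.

Output gap = 100 × (26004.0 − 27206.3) / 27206.3 = -4.42%.
i = 0.70 + 1.90 + 1.5 × (3.20 − 1.90) + 0.5 × (-4.42)
   = 0.70 + 1.9 + 1.95 − 2.21 = 2.34

2.34%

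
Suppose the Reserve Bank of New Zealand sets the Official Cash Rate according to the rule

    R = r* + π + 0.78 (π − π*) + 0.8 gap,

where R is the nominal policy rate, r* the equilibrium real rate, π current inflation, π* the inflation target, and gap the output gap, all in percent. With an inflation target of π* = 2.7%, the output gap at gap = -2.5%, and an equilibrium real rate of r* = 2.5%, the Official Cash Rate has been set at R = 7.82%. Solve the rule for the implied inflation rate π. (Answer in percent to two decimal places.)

5.30%

Collecting π: R = r* + (1 + 0.78) π − 0.78 π* + 0.8 gap
1.78 π = 7.82 − 2.5 + 0.78 × 2.7 − 0.8 × (-2.5) = 9.426
π = 9.426 / 1.78 = 5.30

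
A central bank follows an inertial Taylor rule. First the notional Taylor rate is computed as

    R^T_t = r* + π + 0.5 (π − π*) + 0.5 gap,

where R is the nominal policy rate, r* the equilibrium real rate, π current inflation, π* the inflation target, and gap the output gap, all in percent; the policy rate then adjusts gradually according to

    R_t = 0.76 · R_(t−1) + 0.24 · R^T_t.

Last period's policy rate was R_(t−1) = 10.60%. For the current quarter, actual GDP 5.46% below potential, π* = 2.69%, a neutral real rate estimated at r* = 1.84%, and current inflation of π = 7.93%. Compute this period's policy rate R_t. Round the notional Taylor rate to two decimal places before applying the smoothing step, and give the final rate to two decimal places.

Output 5.46% below potential → gap = -5.46.
R^T_t = 1.84 + 7.93 + 0.5 × (7.93 − 2.69) + 0.5 × (-5.46)
   = 1.84 + 7.93 + 2.62 − 2.73 = 9.66
R_t = 0.76 × 10.60 + 0.24 × 9.66 = 8.056 + 2.3184 = 10.37

10.37%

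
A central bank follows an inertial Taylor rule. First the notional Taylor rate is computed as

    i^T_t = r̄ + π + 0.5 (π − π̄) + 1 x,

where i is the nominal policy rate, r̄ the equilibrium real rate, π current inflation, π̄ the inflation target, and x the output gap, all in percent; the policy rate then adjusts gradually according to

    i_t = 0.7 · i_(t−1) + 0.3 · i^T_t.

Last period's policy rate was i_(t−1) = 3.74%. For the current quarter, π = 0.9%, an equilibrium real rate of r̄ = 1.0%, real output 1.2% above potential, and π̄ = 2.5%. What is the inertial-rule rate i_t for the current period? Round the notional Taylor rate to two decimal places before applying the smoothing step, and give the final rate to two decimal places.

3.31%

Output 1.2% above potential → x = 1.2.
i^T_t = 1.0 + 0.9 + 0.5 × (0.9 − 2.5) + 1 × 1.2
   = 1.0 + 0.9 − 0.8 + 1.2 = 2.30
i_t = 0.7 × 3.74 + 0.3 × 2.30 = 2.618 + 0.69 = 3.31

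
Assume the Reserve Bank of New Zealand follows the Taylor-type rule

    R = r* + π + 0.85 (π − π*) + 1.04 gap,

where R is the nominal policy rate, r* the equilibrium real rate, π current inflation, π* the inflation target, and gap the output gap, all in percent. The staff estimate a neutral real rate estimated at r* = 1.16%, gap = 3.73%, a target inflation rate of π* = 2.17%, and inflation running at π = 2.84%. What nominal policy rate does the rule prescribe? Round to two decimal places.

8.45%

R = 1.16 + 2.84 + 0.85 × (2.84 − 2.17) + 1.04 × 3.73
   = 1.16 + 2.84 + 0.5695 + 3.8792 = 8.45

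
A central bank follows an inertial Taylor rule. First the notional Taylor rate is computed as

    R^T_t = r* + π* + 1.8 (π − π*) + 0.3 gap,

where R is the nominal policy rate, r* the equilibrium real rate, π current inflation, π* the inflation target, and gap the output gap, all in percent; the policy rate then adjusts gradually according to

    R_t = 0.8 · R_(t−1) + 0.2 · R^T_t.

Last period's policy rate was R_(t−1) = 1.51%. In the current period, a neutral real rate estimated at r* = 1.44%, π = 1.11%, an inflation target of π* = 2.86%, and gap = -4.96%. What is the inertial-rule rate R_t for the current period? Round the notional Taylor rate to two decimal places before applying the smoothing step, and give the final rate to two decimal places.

R^T_t = 1.44 + 2.86 + 1.8 × (1.11 − 2.86) + 0.3 × (-4.96)
   = 1.44 + 2.86 − 3.15 − 1.488 = -0.34
R_t = 0.8 × 1.51 + 0.2 × (-0.34) = 1.208 − 0.068 = 1.14

1.14%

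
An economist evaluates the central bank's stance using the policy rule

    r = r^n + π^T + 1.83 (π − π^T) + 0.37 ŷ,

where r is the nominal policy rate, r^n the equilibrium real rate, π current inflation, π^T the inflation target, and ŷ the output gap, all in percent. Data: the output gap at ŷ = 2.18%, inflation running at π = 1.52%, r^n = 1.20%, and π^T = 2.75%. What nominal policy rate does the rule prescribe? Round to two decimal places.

2.51%

r = 1.20 + 2.75 + 1.83 × (1.52 − 2.75) + 0.37 × 2.18
   = 1.20 + 2.75 − 2.2509 + 0.8066 = 2.51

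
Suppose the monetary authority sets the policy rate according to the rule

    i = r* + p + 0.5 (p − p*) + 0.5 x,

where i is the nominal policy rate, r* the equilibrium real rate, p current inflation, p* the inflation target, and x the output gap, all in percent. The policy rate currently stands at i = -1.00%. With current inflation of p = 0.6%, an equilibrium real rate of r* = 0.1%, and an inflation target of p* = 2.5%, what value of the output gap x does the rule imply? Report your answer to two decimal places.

-1.50%

0.5 x = -1.00 − 0.1 − 0.6 − 0.5 × (0.6 − 2.5) = -0.75
x = -0.75 / 0.5 = -1.50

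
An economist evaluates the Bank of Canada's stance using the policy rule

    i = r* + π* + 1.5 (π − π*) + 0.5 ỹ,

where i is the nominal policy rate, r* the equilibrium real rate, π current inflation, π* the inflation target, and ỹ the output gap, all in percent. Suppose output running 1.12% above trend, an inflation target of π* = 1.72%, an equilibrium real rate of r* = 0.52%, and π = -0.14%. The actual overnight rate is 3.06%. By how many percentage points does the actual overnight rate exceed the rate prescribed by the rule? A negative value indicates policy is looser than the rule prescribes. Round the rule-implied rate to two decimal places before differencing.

Output 1.12% above potential → ỹ = 1.12.
i = 0.52 + 1.72 + 1.5 × (-0.14 − 1.72) + 0.5 × 1.12
   = 0.52 + 1.72 − 2.79 + 0.56 = 0.01
Deviation = 3.06 − 0.01 = 3.05 pp.

3.05 pp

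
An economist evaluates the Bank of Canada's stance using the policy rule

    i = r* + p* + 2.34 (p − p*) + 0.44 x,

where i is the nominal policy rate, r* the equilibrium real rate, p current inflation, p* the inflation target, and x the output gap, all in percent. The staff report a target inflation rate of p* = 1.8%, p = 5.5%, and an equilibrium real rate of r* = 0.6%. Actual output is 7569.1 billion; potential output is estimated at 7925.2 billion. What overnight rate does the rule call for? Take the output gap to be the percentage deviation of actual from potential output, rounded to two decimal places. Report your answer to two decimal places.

Output gap = 100 × (7569.1 − 7925.2) / 7925.2 = -4.49%.
i = 0.60 + 1.80 + 2.34 × (5.50 − 1.80) + 0.44 × (-4.49)
   = 0.60 + 1.8 + 8.658 − 1.9756 = 9.08

9.08%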